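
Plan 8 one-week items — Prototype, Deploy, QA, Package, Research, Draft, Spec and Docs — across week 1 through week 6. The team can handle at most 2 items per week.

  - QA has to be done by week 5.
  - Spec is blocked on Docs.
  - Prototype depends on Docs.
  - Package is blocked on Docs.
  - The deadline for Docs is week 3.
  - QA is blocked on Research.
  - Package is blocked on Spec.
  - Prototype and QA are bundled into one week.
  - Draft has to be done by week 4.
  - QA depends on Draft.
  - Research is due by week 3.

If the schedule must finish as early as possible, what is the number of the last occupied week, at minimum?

The precedence chain requires at least 3 distinct weeks.
With at most 2 per week and 8 work items, at least 4 weeks are needed.
4 works (last occupied week: week 4): for example Package=week 4, Deploy=week 4, Docs=week 1, Research=week 1, Spec=week 2, Draft=week 2, QA=week 3, Prototype=week 3.

4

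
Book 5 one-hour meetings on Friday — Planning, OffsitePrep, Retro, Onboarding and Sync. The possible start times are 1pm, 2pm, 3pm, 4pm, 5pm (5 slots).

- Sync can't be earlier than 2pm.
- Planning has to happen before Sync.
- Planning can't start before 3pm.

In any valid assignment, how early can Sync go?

4pm

Sync is available from 2pm; precedence pushes Sync to at least 4pm.
Sync at 4pm is achievable: Planning in 3pm, OffsitePrep in 1pm, Sync in 4pm, Onboarding in 1pm, Retro in 1pm.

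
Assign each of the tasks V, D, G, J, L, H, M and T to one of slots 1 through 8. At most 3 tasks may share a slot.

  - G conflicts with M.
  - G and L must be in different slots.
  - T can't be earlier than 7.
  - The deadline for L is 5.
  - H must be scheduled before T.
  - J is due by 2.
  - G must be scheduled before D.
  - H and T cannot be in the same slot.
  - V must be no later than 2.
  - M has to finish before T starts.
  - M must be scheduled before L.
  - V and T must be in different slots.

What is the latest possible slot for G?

Downstream work caps G at 7.
G at 7 is achievable: T -> 7; L -> 2; H -> 2; J -> 1; G -> 7; V -> 1; M -> 1; D -> 8.

7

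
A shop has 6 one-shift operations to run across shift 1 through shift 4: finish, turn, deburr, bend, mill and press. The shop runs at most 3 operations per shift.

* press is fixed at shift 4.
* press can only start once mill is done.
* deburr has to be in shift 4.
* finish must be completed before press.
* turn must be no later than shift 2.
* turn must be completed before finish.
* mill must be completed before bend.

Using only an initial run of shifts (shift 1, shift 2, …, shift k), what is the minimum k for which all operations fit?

4 shifts

The precedence chain requires at least 3 distinct shifts.
With at most 3 per shift and 6 operations, at least 2 shifts are needed.
deburr can't be placed before shift 4, so the schedule must run through at least shift 4.
4 works (last occupied shift: shift 4): for example turn in shift 1; mill in shift 1; deburr in shift 4; finish in shift 2; bend in shift 2; press in shift 4.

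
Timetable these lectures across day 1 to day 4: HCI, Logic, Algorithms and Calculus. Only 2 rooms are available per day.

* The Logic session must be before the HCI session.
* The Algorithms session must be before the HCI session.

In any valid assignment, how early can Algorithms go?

Downstream work caps Algorithms at day 3.
Algorithms at day 1 is achievable: Logic in day 1; Algorithms in day 1; HCI in day 2; Calculus in day 2.

day 1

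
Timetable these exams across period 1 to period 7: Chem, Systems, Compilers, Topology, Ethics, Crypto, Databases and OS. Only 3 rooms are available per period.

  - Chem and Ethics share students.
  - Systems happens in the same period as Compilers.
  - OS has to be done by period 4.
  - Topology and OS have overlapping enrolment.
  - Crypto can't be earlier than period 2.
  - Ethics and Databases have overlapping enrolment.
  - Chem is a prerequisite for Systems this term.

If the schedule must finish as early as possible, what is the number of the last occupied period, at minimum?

3

The precedence chain requires at least 2 distinct periods.
With at most 3 per period and 8 exams, at least 3 periods are needed.
3 works (last occupied period: period 3): for example Compilers in period 2; Crypto in period 2; Chem in period 1; Databases in period 1; Topology in period 1; Systems in period 2; OS in period 3; Ethics in period 3.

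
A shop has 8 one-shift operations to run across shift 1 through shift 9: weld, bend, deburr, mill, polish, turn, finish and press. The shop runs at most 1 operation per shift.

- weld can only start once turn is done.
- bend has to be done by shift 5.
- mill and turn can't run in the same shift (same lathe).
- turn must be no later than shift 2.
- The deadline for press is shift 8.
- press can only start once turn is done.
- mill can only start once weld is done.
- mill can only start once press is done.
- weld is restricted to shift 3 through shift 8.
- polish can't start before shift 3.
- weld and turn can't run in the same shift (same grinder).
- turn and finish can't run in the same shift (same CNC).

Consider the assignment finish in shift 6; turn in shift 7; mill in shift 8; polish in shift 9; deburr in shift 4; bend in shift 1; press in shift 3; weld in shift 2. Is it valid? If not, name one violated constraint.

The deadline for press is shift 8 — holds.
weld is restricted to shift 3 through shift 8 — violated.
weld and turn can't run in the same shift (same grinder) — holds.
turn must be no later than shift 2 — violated.
bend has to be done by shift 5 — holds.
press can only start once turn is done — violated.
mill can only start once weld is done — holds.
The shop runs at most 1 operation per shift — holds.
turn and finish can't run in the same shift (same CNC) — holds.
mill and turn can't run in the same shift (same lathe) — holds.
polish can't start before shift 3 — holds.
weld can only start once turn is done — violated.
mill can only start once press is done — holds.

No — it violates: weld can only start once turn is done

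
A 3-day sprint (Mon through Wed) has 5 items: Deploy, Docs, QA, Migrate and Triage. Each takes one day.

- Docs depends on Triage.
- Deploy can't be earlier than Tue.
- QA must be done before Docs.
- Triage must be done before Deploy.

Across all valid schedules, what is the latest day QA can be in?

Downstream work caps QA at Tue.
QA at Tue is achievable: Migrate=Mon, QA=Tue, Deploy=Tue, Docs=Wed, Triage=Mon.

Tue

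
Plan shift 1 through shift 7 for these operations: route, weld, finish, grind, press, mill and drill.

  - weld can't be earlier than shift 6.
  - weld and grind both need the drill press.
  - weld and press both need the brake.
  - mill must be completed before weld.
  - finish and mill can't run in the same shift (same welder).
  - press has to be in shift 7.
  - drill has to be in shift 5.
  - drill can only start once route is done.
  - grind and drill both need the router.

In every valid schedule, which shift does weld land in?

weld's window is shift 6–shift 7.
press is fixed at shift 7, and weld can't share a shift with press.
So weld must be shift 6.

shift 6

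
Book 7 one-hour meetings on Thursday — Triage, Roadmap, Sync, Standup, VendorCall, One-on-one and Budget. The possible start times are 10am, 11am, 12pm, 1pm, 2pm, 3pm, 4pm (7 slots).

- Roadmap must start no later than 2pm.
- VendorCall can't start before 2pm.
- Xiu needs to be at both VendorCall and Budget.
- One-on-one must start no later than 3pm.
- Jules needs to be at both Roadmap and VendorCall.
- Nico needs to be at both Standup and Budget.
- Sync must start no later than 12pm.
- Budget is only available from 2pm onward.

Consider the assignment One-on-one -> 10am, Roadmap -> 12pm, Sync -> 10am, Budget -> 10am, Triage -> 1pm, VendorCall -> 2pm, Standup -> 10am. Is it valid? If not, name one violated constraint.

VendorCall can't start before 2pm — holds.
Budget is only available from 2pm onward — violated.
Roadmap must start no later than 2pm — holds.
One-on-one must start no later than 3pm — holds.
Jules needs to be at both Roadmap and VendorCall — holds.
Nico needs to be at both Standup and Budget — violated.
Xiu needs to be at both VendorCall and Budget — holds.
Sync must start no later than 12pm — holds.

No — it violates: Nico needs to be at both Standup and Budget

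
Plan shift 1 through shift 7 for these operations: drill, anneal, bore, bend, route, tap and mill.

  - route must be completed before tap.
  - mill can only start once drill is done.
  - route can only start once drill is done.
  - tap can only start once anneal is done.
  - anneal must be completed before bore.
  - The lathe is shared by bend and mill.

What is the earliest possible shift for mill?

Precedence pushes mill to at least shift 2.
mill at shift 2 is achievable: mill in shift 2, bend in shift 1, route in shift 2, drill in shift 1, tap in shift 3, bore in shift 2, anneal in shift 1.

shift 2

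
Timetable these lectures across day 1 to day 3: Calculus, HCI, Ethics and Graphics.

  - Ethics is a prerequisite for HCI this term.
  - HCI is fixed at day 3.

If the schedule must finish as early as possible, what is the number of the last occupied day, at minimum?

3

The precedence chain requires at least 2 distinct days.
HCI can't be placed before day 3, so the schedule must run through at least day 3.
3 works (last occupied day: day 3): for example Ethics=day 1, Calculus=day 1, HCI=day 3, Graphics=day 1.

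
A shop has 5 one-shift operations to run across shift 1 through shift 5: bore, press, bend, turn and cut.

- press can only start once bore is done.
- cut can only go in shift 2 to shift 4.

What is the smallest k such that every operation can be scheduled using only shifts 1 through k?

The precedence chain requires at least 2 distinct shifts.
2 works (last occupied shift: shift 2): for example press -> shift 2; bend -> shift 1; cut -> shift 2; turn -> shift 1; bore -> shift 1.

2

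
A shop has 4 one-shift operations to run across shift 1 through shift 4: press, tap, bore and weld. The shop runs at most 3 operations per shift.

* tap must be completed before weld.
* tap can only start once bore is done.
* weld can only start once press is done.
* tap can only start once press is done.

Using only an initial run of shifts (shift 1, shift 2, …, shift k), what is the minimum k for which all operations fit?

3

The precedence chain requires at least 3 distinct shifts.
With at most 3 per shift and 4 operations, at least 2 shifts are needed.
3 works (last occupied shift: shift 3): for example weld=shift 3, press=shift 1, bore=shift 1, tap=shift 2.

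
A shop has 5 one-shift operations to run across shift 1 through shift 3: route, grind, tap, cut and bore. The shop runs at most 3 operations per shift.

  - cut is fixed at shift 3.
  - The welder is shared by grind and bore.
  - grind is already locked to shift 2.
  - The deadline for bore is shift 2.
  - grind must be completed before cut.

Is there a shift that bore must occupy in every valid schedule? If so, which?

shift 1

bore's window is shift 1–shift 2.
grind is fixed at shift 2, and bore can't share a shift with grind.
So bore must be shift 1.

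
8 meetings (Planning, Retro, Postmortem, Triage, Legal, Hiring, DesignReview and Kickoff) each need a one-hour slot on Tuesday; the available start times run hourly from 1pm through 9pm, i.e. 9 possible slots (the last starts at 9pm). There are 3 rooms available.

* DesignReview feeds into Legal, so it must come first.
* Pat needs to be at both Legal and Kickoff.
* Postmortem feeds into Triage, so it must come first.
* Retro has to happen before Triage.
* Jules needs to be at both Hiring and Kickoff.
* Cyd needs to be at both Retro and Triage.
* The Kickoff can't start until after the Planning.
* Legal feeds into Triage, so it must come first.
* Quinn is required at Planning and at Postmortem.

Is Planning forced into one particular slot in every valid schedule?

Planning can be 1pm (e.g. Planning -> 1pm; Legal -> 2pm; Retro -> 1pm; Triage -> 3pm; Kickoff -> 3pm; Hiring -> 2pm; DesignReview -> 1pm; Postmortem -> 2pm) or 2pm (e.g. Planning -> 2pm, Retro -> 1pm, Postmortem -> 1pm, Kickoff -> 3pm, Triage -> 3pm, Legal -> 2pm, DesignReview -> 1pm, Hiring -> 2pm).

No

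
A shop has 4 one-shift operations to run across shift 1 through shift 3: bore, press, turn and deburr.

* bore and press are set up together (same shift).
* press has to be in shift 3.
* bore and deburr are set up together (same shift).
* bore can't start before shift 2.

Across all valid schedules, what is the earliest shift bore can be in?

shift 3

Bore is available from shift 2; bore must be in the same shift as press, which can't be before shift 3, so bore is at least shift 3.
bore at shift 3 is achievable: press -> shift 3; turn -> shift 1; bore -> shift 3; deburr -> shift 3.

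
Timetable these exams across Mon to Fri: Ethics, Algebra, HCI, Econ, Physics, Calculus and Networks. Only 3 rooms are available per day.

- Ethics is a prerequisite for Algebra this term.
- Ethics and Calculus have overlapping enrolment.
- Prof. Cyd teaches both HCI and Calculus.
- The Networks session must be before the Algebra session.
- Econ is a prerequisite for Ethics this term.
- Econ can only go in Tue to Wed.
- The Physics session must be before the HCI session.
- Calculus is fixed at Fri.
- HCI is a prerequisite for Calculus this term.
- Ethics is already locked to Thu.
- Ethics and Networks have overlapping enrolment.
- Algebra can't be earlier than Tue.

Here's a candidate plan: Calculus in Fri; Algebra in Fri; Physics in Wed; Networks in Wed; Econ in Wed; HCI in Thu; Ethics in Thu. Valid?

Ethics and Calculus have overlapping enrolment — holds.
Econ can only go in Tue to Wed — holds.
Ethics is a prerequisite for Algebra this term — holds.
Ethics and Networks have overlapping enrolment — holds.
Only 3 rooms are available per day — holds.
The Networks session must be before the Algebra session — holds.
Prof. Cyd teaches both HCI and Calculus — holds.
Calculus is fixed at Fri — holds.
Algebra can't be earlier than Tue — holds.
Econ is a prerequisite for Ethics this term — holds.
HCI is a prerequisite for Calculus this term — holds.
The Physics session must be before the HCI session — holds.
Ethics is already locked to Thu — holds.

Valid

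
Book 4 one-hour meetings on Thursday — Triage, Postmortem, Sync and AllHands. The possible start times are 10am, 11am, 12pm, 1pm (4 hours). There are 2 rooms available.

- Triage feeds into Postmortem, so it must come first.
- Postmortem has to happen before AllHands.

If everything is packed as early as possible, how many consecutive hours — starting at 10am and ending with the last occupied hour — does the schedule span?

The precedence chain requires at least 3 distinct hours.
With at most 2 per hour and 4 meetings, at least 2 hours are needed.
3 works (last occupied hour: 12pm): for example AllHands -> 12pm, Triage -> 10am, Postmortem -> 11am, Sync -> 10am.

3 hours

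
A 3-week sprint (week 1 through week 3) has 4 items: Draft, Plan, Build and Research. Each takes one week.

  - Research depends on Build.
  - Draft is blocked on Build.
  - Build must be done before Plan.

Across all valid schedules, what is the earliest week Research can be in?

week 2

Precedence pushes Research to at least week 2.
Research at week 2 is achievable: Research=week 2; Draft=week 2; Plan=week 2; Build=week 1.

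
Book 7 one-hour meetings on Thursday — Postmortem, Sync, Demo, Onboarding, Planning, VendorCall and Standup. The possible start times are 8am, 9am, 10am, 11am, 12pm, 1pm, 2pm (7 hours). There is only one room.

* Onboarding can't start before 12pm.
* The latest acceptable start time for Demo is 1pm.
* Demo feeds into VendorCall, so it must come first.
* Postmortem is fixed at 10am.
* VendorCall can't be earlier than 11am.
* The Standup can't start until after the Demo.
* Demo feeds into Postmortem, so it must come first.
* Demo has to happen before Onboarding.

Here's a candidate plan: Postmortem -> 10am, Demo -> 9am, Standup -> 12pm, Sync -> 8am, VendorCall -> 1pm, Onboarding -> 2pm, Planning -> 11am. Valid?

Valid

The latest acceptable start time for Demo is 1pm — holds.
Onboarding can't start before 12pm — holds.
Demo feeds into Postmortem, so it must come first — holds.
Postmortem is fixed at 10am — holds.
VendorCall can't be earlier than 11am — holds.
The Standup can't start until after the Demo — holds.
Demo has to happen before Onboarding — holds.
Demo feeds into VendorCall, so it must come first — holds.
There is only one room — holds.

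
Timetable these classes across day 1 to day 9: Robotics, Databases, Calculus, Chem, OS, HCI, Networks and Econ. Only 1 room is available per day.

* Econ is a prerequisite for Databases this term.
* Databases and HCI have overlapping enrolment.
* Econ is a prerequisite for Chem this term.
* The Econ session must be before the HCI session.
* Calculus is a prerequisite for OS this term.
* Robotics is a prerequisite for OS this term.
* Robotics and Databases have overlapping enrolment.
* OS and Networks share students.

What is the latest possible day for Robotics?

Downstream work caps Robotics at day 8.
Robotics at day 8 is achievable: Econ=day 1; Databases=day 2; OS=day 9; Calculus=day 3; Chem=day 4; Robotics=day 8; Networks=day 6; HCI=day 5.

day 8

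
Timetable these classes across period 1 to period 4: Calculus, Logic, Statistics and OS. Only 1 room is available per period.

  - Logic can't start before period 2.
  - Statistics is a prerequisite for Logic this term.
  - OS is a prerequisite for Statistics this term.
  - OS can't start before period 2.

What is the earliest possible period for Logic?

period 4

Logic is available from period 2; precedence pushes Logic to at least period 4.
Logic at period 4 is achievable: Calculus -> period 1, OS -> period 2, Statistics -> period 3, Logic -> period 4.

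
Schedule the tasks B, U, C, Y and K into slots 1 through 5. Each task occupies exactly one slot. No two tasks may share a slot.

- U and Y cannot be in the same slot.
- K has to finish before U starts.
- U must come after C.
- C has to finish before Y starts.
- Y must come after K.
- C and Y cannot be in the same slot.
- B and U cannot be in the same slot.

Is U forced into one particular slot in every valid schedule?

No

U can be 3 (e.g. U in 3, Y in 4, K in 2, B in 5, C in 1) or 4 (e.g. Y=3, B=5, C=1, K=2, U=4).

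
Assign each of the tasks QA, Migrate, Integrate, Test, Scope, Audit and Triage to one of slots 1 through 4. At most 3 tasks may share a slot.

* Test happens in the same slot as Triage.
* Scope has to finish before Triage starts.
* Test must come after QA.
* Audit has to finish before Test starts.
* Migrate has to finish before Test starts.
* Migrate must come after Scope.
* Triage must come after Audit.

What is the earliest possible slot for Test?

3

Precedence pushes Test to at least 3.
Test at 3 is achievable: Audit -> 1, Scope -> 1, QA -> 1, Test -> 3, Triage -> 3, Migrate -> 2, Integrate -> 2.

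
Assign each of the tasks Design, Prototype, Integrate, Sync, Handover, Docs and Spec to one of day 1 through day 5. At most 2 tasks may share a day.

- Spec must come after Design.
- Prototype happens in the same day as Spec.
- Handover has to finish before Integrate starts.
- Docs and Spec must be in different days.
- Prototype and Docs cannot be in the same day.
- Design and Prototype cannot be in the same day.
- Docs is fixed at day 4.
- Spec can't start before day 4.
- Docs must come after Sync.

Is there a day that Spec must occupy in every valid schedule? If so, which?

day 5

Spec's window is day 4–day 5.
Docs is fixed at day 4, and Spec can't share a day with Docs.
So Spec must be day 5.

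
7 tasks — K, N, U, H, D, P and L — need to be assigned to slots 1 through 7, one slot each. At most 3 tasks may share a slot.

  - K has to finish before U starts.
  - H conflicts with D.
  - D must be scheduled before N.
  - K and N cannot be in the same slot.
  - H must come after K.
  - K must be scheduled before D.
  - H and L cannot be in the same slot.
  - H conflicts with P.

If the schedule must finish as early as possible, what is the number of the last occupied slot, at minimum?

The precedence chain requires at least 3 distinct slots.
With at most 3 per slot and 7 tasks, at least 3 slots are needed.
3 works (last occupied slot: 3): for example K in 1; D in 2; P in 1; U in 2; N in 3; H in 3; L in 1.

3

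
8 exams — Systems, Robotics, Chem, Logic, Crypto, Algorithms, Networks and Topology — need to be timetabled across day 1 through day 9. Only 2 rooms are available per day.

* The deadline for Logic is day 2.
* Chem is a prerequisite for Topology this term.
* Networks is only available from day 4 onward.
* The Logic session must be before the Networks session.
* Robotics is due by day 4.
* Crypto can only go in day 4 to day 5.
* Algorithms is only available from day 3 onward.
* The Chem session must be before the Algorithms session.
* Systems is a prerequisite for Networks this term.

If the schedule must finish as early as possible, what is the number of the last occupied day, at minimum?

day 4

The precedence chain requires at least 2 distinct days.
With at most 2 per day and 8 exams, at least 4 days are needed.
Crypto can't be placed before day 4, so the schedule must run through at least day 4.
4 works (last occupied day: day 4): for example Robotics -> day 3; Logic -> day 1; Topology -> day 2; Networks -> day 4; Chem -> day 1; Crypto -> day 4; Systems -> day 2; Algorithms -> day 3.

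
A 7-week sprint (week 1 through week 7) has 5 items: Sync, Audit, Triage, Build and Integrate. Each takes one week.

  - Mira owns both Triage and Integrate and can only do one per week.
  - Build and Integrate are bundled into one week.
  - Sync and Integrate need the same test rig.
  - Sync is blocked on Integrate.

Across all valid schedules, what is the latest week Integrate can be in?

Downstream work caps Integrate at week 6.
Integrate at week 6 is achievable: Triage -> week 1, Audit -> week 1, Build -> week 6, Sync -> week 7, Integrate -> week 6.

week 6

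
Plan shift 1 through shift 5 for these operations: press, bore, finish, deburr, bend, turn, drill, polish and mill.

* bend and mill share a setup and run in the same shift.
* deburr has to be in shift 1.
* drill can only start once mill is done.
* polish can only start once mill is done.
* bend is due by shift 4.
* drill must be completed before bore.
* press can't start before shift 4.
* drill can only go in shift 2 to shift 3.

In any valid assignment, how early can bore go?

Precedence pushes bore to at least shift 3.
bore at shift 3 is achievable: press in shift 4; turn in shift 1; deburr in shift 1; drill in shift 2; polish in shift 2; finish in shift 1; mill in shift 1; bend in shift 1; bore in shift 3.

shift 3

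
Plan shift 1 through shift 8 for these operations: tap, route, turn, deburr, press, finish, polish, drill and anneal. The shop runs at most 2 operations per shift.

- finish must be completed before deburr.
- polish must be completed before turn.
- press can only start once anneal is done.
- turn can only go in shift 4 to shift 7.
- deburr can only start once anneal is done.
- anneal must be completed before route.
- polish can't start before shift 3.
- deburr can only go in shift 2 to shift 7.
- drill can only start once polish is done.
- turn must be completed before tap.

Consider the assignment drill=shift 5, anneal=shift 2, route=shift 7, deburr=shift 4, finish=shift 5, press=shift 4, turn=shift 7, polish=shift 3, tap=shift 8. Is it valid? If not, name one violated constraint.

polish must be completed before turn — holds.
drill can only start once polish is done — holds.
anneal must be completed before route — holds.
turn can only go in shift 4 to shift 7 — holds.
turn must be completed before tap — holds.
finish must be completed before deburr — violated.
deburr can only go in shift 2 to shift 7 — holds.
press can only start once anneal is done — holds.
deburr can only start once anneal is done — holds.
The shop runs at most 2 operations per shift — holds.
polish can't start before shift 3 — holds.

No. finish must be completed before deburr is not satisfied.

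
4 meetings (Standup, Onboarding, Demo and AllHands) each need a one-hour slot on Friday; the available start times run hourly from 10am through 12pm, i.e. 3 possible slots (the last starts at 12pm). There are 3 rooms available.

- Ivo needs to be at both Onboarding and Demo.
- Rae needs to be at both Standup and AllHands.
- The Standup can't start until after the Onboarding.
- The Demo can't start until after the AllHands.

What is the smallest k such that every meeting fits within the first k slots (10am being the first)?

2 slots

The precedence chain requires at least 2 distinct slots.
With at most 3 per slot and 4 meetings, at least 2 slots are needed.
2 works (last occupied slot: 11am): for example Onboarding -> 10am; AllHands -> 10am; Standup -> 11am; Demo -> 11am.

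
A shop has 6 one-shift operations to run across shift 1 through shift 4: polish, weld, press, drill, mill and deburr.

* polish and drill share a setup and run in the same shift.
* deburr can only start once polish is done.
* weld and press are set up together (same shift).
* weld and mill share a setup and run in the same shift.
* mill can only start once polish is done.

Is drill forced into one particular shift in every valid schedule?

drill can be shift 1 (e.g. drill=shift 1; polish=shift 1; press=shift 2; mill=shift 2; deburr=shift 2; weld=shift 2) or shift 2 (e.g. mill -> shift 3, polish -> shift 2, weld -> shift 3, press -> shift 3, drill -> shift 2, deburr -> shift 3).

No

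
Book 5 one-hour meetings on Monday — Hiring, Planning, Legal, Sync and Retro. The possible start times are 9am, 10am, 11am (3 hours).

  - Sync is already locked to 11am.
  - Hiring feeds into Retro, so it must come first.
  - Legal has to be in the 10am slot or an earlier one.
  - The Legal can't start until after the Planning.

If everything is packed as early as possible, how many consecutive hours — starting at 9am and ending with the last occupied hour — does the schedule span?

3

The precedence chain requires at least 2 distinct hours.
Sync can't be placed before 11am — that is hour 3 counting from 9am — so the schedule must run through at least 3 hours.
3 works (last occupied hour: 11am): for example Retro in 10am, Hiring in 9am, Planning in 9am, Sync in 11am, Legal in 10am.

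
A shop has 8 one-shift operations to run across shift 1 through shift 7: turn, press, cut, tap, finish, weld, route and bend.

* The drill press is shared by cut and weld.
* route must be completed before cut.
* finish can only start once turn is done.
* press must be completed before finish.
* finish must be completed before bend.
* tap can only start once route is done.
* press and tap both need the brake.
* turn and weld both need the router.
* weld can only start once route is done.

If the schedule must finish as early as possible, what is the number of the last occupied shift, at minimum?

The precedence chain requires at least 3 distinct shifts.
3 works (last occupied shift: shift 3): for example cut in shift 2, finish in shift 2, turn in shift 1, route in shift 1, weld in shift 3, bend in shift 3, press in shift 1, tap in shift 2.

shift 3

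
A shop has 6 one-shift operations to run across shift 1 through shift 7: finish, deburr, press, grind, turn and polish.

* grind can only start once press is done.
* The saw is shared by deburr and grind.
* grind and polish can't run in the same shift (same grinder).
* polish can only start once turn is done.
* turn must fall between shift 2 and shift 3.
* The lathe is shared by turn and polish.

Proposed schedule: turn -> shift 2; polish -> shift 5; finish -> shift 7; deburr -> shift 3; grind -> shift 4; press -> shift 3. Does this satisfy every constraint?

Valid

grind can only start once press is done — holds.
The saw is shared by deburr and grind — holds.
turn must fall between shift 2 and shift 3 — holds.
The lathe is shared by turn and polish — holds.
polish can only start once turn is done — holds.
grind and polish can't run in the same shift (same grinder) — holds.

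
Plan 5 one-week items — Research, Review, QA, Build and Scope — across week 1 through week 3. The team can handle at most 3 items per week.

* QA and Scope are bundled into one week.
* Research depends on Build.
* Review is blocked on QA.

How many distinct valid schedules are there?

9

Splitting on Research: it can be week 2 (3), week 3 (6). Listing each branch's schedules as (Review, QA, Build, Scope) by week number:
Research=week 2: (2,1,1,1) (3,1,1,1) (3,2,1,2) — 3.
Research=week 3: (2,1,1,1) (2,1,2,1) (3,1,1,1) (3,1,2,1) (3,2,1,2) (3,2,2,2) — 6.
Summing: 3 + 6 = 9.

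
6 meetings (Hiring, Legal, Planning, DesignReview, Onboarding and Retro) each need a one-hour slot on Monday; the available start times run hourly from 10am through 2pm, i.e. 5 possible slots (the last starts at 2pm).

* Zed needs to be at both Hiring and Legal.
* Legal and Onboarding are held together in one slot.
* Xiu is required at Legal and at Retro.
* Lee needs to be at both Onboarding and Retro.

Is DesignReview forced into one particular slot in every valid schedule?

DesignReview can be 10am (e.g. Legal=11am; Onboarding=11am; Planning=10am; Hiring=10am; DesignReview=10am; Retro=10am) or 11am (e.g. Hiring in 10am; Legal in 11am; Planning in 10am; Retro in 10am; DesignReview in 11am; Onboarding in 11am).

No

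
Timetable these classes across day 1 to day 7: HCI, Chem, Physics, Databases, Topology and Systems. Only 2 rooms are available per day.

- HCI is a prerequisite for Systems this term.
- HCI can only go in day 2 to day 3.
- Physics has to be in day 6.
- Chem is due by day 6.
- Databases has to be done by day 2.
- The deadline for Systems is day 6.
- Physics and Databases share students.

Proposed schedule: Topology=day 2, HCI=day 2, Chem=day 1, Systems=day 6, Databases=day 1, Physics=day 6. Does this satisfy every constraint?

HCI is a prerequisite for Systems this term — holds.
Chem is due by day 6 — holds.
HCI can only go in day 2 to day 3 — holds.
Physics and Databases share students — holds.
Physics has to be in day 6 — holds.
Databases has to be done by day 2 — holds.
Only 2 rooms are available per day — holds.
The deadline for Systems is day 6 — holds.

Valid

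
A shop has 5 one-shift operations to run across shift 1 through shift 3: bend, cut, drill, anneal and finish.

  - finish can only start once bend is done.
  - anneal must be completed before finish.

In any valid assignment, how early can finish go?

Precedence pushes finish to at least shift 2.
finish at shift 2 is achievable: drill=shift 1, bend=shift 1, finish=shift 2, cut=shift 1, anneal=shift 1.

shift 2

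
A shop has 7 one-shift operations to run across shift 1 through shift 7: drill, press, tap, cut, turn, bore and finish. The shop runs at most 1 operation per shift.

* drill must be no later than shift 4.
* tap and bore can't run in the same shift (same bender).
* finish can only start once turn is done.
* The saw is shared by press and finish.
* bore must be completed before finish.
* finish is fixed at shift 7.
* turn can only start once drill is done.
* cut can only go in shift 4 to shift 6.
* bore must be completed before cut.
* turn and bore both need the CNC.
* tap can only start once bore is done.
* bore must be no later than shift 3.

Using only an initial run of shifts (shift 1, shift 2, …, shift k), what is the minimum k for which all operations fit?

The precedence chain requires at least 3 distinct shifts.
With at most 1 per shift and 7 operations, at least 7 shifts are needed.
finish can't be placed before shift 7, so the schedule must run through at least shift 7.
7 works (last occupied shift: shift 7): for example cut=shift 4; drill=shift 2; bore=shift 1; finish=shift 7; tap=shift 5; turn=shift 3; press=shift 6.

7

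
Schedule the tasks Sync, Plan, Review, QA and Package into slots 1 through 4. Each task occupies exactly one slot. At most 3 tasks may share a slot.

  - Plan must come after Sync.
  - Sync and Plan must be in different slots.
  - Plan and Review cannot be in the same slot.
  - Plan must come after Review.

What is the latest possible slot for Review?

3

Downstream work caps Review at 3.
Review at 3 is achievable: QA -> 1, Review -> 3, Plan -> 4, Sync -> 1, Package -> 1.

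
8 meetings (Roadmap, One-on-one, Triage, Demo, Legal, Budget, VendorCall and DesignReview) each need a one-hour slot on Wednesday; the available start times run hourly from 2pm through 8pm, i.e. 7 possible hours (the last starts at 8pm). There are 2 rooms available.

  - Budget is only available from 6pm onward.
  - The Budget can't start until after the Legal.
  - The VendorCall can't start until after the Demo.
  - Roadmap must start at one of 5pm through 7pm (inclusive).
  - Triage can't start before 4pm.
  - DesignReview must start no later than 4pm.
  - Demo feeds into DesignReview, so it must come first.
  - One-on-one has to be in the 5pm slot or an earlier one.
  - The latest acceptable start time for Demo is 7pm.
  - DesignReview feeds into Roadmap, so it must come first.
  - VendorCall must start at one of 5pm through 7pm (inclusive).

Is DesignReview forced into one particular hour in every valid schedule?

No

DesignReview can be 3pm (e.g. Demo in 2pm, Legal in 3pm, Budget in 6pm, VendorCall in 5pm, Triage in 4pm, Roadmap in 5pm, DesignReview in 3pm, One-on-one in 2pm) or 4pm (e.g. Legal in 3pm, VendorCall in 5pm, DesignReview in 4pm, Roadmap in 5pm, Budget in 6pm, One-on-one in 2pm, Demo in 2pm, Triage in 4pm).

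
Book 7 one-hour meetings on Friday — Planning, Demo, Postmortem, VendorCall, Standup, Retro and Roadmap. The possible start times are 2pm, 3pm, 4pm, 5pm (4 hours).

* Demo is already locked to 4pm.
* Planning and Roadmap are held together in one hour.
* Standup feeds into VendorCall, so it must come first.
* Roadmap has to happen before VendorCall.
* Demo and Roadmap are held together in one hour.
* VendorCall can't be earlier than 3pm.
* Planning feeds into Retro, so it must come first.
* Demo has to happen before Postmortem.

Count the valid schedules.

Enumerating: VendorCall -> 5pm; Standup -> 2pm; Postmortem -> 5pm; Roadmap -> 4pm; Retro -> 5pm; Planning -> 4pm; Demo -> 4pm | Standup in 3pm, Planning in 4pm, VendorCall in 5pm, Roadmap in 4pm, Postmortem in 5pm, Retro in 5pm, Demo in 4pm | Retro in 5pm; Demo in 4pm; Postmortem in 5pm; Standup in 4pm; Planning in 4pm; VendorCall in 5pm; Roadmap in 4pm.

3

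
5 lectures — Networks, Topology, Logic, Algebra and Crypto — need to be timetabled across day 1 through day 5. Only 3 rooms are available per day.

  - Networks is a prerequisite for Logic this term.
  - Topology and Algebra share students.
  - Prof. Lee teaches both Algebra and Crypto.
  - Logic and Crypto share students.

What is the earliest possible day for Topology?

Topology at day 1 is achievable: Networks -> day 1; Algebra -> day 2; Logic -> day 2; Crypto -> day 1; Topology -> day 1.

day 1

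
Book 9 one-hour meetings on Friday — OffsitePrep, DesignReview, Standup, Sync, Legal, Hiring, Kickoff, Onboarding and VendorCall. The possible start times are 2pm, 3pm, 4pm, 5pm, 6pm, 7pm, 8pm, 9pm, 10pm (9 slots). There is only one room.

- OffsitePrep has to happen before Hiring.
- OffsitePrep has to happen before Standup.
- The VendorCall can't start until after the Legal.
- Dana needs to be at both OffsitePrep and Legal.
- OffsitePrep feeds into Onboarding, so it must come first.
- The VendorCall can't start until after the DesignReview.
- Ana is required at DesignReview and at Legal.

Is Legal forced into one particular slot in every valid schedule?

No

Legal can be 2pm (e.g. Kickoff in 10pm; DesignReview in 4pm; Legal in 2pm; Standup in 6pm; VendorCall in 5pm; Hiring in 7pm; Onboarding in 8pm; OffsitePrep in 3pm; Sync in 9pm) or 3pm (e.g. Legal=3pm, VendorCall=5pm, Hiring=7pm, DesignReview=4pm, Standup=6pm, Onboarding=8pm, Sync=9pm, OffsitePrep=2pm, Kickoff=10pm).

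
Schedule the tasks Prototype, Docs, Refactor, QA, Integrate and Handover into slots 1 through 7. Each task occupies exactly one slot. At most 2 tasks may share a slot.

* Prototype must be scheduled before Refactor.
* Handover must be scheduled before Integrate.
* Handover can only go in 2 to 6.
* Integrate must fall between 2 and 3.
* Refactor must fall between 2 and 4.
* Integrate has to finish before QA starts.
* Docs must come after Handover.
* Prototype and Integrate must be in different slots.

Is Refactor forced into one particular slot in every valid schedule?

No

Refactor can be 2 (e.g. Prototype -> 1, Docs -> 3, QA -> 4, Refactor -> 2, Handover -> 2, Integrate -> 3) or 3 (e.g. Handover in 2; Integrate in 3; Docs in 4; Prototype in 1; Refactor in 3; QA in 4).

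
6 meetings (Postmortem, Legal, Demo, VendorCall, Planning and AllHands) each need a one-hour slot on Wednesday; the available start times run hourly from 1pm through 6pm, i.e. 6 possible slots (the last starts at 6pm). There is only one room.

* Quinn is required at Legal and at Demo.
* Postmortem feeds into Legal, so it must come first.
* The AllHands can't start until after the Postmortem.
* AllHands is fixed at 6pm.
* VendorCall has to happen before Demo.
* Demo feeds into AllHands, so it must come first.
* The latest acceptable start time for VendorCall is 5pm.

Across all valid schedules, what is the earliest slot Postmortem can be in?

1pm

Downstream work caps Postmortem at 5pm.
Postmortem at 1pm is achievable: VendorCall in 2pm, Postmortem in 1pm, AllHands in 6pm, Planning in 5pm, Demo in 3pm, Legal in 4pm.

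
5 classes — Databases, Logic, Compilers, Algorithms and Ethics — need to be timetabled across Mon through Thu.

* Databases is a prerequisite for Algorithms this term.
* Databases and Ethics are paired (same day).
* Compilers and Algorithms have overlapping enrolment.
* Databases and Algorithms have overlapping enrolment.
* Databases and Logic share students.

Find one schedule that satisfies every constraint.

Algorithms -> Tue, Compilers -> Mon, Ethics -> Mon, Logic -> Tue, Databases -> Mon

Checking: Databases(Mon) before Algorithms(Tue); Databases(Mon) != Algorithms(Tue); Compilers(Mon) != Algorithms(Tue); Databases(Mon) != Logic(Tue); Databases = Ethics = Mon.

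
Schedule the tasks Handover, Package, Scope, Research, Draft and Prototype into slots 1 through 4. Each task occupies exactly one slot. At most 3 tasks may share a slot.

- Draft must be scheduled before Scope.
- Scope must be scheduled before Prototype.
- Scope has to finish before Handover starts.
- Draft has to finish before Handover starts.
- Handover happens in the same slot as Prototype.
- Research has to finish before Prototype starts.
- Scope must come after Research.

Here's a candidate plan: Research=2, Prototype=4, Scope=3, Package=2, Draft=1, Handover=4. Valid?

Yes, all constraints hold

Research has to finish before Prototype starts — holds.
Draft has to finish before Handover starts — holds.
At most 3 tasks may share a slot — holds.
Draft must be scheduled before Scope — holds.
Handover happens in the same slot as Prototype — holds.
Scope must be scheduled before Prototype — holds.
Scope must come after Research — holds.
Scope has to finish before Handover starts — holds.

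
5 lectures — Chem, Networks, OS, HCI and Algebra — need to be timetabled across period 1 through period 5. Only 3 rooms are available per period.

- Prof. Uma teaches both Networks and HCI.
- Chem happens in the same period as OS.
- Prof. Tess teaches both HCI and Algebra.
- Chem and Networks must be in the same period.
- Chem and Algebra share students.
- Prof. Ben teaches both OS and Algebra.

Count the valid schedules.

Splitting on Chem: it can be period 1 (12), period 2 (12), period 3 (12), period 4 (12), period 5 (12). Listing each branch's schedules as (Networks, OS, HCI, Algebra) by period number:
Chem=period 1: (1,1,2,3) (1,1,2,4) (1,1,2,5) (1,1,3,2) (1,1,3,4) (1,1,3,5) (1,1,4,2) (1,1,4,3) (1,1,4,5) (1,1,5,2) (1,1,5,3) (1,1,5,4) — 12.
Chem=period 2: (2,2,1,3) (2,2,1,4) (2,2,1,5) (2,2,3,1) (2,2,3,4) (2,2,3,5) (2,2,4,1) (2,2,4,3) (2,2,4,5) (2,2,5,1) (2,2,5,3) (2,2,5,4) — 12.
Chem=period 3: (3,3,1,2) (3,3,1,4) (3,3,1,5) (3,3,2,1) (3,3,2,4) (3,3,2,5) (3,3,4,1) (3,3,4,2) (3,3,4,5) (3,3,5,1) (3,3,5,2) (3,3,5,4) — 12.
Chem=period 4: (4,4,1,2) (4,4,1,3) (4,4,1,5) (4,4,2,1) (4,4,2,3) (4,4,2,5) (4,4,3,1) (4,4,3,2) (4,4,3,5) (4,4,5,1) (4,4,5,2) (4,4,5,3) — 12.
Chem=period 5: (5,5,1,2) (5,5,1,3) (5,5,1,4) (5,5,2,1) (5,5,2,3) (5,5,2,4) (5,5,3,1) (5,5,3,2) (5,5,3,4) (5,5,4,1) (5,5,4,2) (5,5,4,3) — 12.
Summing: 12 + 12 + 12 + 12 + 12 = 60.

60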